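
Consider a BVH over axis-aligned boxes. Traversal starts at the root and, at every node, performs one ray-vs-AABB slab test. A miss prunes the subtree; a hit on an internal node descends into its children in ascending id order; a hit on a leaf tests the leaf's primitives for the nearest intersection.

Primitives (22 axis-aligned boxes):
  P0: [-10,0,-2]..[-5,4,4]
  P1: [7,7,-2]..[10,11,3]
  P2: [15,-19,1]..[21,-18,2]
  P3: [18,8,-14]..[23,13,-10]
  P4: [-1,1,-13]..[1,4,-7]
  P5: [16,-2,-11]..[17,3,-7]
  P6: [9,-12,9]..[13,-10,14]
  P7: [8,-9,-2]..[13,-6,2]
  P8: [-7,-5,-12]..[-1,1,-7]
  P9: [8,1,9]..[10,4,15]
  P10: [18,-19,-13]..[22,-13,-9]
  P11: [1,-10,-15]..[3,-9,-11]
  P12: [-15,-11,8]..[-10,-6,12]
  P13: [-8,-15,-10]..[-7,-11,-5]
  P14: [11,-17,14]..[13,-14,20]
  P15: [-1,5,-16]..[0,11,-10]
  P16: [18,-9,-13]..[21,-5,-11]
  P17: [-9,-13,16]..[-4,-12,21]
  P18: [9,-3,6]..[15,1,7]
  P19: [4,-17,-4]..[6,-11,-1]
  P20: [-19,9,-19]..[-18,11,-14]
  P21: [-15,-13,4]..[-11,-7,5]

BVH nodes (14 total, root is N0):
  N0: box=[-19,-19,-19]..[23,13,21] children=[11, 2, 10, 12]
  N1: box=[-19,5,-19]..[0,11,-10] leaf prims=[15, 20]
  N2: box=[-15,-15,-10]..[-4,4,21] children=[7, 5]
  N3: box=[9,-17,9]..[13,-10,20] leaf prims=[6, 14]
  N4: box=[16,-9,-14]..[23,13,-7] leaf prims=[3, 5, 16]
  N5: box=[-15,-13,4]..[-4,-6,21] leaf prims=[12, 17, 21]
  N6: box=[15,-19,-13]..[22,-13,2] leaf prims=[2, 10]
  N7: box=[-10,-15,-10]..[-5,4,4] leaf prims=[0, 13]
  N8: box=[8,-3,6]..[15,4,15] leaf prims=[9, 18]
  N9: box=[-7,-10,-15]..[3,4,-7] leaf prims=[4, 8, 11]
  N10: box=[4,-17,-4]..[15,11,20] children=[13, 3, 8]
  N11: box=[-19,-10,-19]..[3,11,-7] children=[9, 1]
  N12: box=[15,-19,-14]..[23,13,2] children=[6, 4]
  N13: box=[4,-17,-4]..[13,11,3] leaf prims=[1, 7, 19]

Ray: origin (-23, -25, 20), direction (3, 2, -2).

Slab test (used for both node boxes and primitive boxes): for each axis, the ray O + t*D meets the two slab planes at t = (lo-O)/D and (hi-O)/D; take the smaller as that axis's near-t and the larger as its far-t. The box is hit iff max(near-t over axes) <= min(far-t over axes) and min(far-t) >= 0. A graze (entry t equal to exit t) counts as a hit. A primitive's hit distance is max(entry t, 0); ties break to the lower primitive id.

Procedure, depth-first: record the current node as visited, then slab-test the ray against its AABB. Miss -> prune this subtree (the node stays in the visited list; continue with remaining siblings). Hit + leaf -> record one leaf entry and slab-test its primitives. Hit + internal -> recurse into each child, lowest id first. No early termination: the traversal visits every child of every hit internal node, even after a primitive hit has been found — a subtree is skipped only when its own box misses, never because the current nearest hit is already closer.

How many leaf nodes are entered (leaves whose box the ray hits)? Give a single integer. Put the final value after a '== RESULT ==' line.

Walk:
N0 x:[4/3,46/3] y:[3,19] z:[-1/2,39/2] -> hit [3,46/3], descend [2, 10, 11, 12]
  N2 x:[8/3,19/3] y:[5,29/2] z:[-1/2,15] -> hit [5,19/3], descend [5, 7]
    N5 x:[8/3,19/3] y:[6,19/2] z:[-1/2,8] -> hit [6,19/3] leaf, test {P12(miss), P17(miss), P21(miss)}
    N7 x:[13/3,6] y:[5,29/2] z:[8,15] -> miss, prune
  N10 x:[9,38/3] y:[4,18] z:[0,12] -> hit [9,12], descend [3, 8, 13]
    N3 x:[32/3,12] y:[4,15/2] z:[0,11/2] -> miss, prune
    N8 x:[31/3,38/3] y:[11,29/2] z:[5/2,7] -> miss, prune
    N13 x:[9,12] y:[4,18] z:[17/2,12] -> hit [9,12] leaf, test {P1(miss), P7(miss), P19(miss)}
  N11 x:[4/3,26/3] y:[15/2,18] z:[27/2,39/2] -> miss, prune
  N12 x:[38/3,46/3] y:[3,19] z:[9,17] -> hit [38/3,46/3], descend [4, 6]
    N4 x:[13,46/3] y:[8,19] z:[27/2,17] -> hit [27/2,46/3] leaf, test {P3(miss), P5(miss), P16(miss)}
    N6 x:[38/3,15] y:[3,6] z:[9,33/2] -> miss, prune

Visited [0, 2, 5, 7, 10, 3, 8, 13, 11, 12, 4, 6]. Tests: 12 box, 3 leaf. Nearest: miss.

== RESULT ==
3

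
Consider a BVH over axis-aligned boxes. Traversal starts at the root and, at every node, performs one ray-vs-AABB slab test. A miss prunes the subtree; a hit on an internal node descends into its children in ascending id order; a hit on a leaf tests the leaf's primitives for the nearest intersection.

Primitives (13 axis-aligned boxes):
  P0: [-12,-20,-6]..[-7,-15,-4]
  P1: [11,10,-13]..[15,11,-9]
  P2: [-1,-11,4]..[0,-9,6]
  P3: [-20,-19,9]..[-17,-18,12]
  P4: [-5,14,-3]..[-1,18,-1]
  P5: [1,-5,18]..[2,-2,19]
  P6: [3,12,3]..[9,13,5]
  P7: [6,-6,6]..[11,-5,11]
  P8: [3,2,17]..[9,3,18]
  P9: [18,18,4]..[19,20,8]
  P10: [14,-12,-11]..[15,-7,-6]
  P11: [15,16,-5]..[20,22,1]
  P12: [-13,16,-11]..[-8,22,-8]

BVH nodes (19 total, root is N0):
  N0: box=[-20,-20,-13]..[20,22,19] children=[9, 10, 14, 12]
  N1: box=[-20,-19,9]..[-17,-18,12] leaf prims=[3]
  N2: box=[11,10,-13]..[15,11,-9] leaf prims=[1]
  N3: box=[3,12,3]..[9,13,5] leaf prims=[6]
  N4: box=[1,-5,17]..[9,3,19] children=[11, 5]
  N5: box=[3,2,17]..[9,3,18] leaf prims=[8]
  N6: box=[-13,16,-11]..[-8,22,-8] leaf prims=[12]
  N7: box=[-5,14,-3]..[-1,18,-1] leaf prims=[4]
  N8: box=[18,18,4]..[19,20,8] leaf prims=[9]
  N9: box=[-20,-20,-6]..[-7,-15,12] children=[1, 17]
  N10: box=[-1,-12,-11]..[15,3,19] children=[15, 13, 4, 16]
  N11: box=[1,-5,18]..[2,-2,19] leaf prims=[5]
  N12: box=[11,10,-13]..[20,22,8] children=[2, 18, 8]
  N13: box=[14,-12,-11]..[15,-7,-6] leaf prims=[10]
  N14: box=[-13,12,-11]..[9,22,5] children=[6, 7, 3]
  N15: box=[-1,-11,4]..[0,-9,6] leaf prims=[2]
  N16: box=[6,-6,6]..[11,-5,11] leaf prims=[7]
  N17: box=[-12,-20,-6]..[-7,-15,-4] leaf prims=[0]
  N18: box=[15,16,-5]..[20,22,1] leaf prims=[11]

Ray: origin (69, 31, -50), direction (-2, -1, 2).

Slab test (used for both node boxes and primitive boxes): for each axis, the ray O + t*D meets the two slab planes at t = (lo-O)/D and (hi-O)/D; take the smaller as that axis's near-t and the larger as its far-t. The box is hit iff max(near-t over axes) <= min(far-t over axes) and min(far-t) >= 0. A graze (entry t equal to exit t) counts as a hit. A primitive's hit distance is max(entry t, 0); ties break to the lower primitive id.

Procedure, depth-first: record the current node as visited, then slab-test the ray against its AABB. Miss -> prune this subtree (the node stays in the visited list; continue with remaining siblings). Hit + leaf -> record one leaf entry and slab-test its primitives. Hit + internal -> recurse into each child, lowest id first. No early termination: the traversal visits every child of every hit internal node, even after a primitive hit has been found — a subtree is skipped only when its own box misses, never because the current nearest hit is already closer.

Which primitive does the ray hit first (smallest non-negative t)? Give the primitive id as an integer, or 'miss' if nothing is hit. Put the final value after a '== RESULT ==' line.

Trace the traversal:
N0 x:[49/2,89/2] y:[9,51] z:[37/2,69/2] -> hit [49/2,69/2], descend [9, 10, 12, 14]
  N9 x:[38,89/2] y:[46,51] z:[22,31] -> miss, prune
  N10 x:[27,35] y:[28,43] z:[39/2,69/2] -> hit [28,69/2], descend [4, 13, 15, 16]
    N4 x:[30,34] y:[28,36] z:[67/2,69/2] -> hit [67/2,34], descend [5, 11]
      N5 x:[30,33] y:[28,29] z:[67/2,34] -> miss, prune
      N11 x:[67/2,34] y:[33,36] z:[34,69/2] -> hit [34,34] leaf, test {P5@t=34}
    N13 x:[27,55/2] y:[38,43] z:[39/2,22] -> miss, prune
    N15 x:[69/2,35] y:[40,42] z:[27,28] -> miss, prune
    N16 x:[29,63/2] y:[36,37] z:[28,61/2] -> miss, prune
  N12 x:[49/2,29] y:[9,21] z:[37/2,29] -> miss, prune
  N14 x:[30,41] y:[9,19] z:[39/2,55/2] -> miss, prune

Summary -> nodes [0, 9, 10, 4, 5, 11, 13, 15, 16, 12, 14]; box-tests=11; leaf-entries=1; first=P5

== RESULT ==
5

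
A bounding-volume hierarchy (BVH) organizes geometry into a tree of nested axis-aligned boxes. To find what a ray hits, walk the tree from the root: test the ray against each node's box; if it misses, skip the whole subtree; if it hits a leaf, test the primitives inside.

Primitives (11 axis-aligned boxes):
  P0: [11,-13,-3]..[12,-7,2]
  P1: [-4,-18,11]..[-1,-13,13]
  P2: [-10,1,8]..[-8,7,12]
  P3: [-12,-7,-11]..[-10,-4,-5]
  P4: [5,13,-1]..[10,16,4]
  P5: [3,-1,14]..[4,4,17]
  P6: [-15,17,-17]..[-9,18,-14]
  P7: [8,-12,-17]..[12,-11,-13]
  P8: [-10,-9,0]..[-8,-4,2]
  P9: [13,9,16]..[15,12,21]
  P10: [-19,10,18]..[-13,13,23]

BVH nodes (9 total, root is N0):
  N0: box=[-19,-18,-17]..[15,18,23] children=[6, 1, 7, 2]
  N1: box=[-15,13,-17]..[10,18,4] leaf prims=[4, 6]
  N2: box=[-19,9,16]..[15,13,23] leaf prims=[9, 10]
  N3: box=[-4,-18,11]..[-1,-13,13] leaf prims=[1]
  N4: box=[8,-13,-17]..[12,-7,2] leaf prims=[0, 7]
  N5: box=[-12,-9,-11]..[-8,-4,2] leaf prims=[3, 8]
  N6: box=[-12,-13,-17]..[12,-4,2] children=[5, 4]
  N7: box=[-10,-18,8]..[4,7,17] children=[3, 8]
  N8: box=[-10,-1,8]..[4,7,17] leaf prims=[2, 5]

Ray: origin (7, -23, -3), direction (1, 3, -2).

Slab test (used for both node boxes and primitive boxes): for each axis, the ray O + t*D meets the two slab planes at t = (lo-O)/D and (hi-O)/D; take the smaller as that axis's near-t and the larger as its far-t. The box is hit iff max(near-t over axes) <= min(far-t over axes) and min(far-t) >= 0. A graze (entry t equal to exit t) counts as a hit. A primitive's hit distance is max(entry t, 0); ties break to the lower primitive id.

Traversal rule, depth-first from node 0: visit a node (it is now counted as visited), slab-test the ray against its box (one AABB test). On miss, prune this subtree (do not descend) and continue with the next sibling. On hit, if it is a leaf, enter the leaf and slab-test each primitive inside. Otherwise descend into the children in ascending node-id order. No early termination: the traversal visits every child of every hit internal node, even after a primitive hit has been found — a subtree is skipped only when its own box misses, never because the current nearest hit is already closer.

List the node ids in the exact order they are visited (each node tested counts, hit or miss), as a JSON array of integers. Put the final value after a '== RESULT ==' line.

Traverse from the root:
N0 x:[-26,8] y:[5/3,41/3] z:[-13,7] -> hit [5/3,7], descend [1, 2, 6, 7]
  N1 x:[-22,3] y:[12,41/3] z:[-7/2,7] -> miss, prune
  N2 x:[-26,8] y:[32/3,12] z:[-13,-19/2] -> miss, prune
  N6 x:[-19,5] y:[10/3,19/3] z:[-5/2,7] -> hit [10/3,5], descend [4, 5]
    N4 x:[1,5] y:[10/3,16/3] z:[-5/2,7] -> hit [10/3,5] leaf, test {P0(miss), P7(miss)}
    N5 x:[-19,-15] y:[14/3,19/3] z:[-5/2,4] -> miss, prune
  N7 x:[-17,-3] y:[5/3,10] z:[-10,-11/2] -> miss, prune

Visited [0, 1, 2, 6, 4, 5, 7]. Tests: 7 box, 1 leaf. Nearest: miss.

== RESULT ==
[0, 1, 2, 6, 4, 5, 7]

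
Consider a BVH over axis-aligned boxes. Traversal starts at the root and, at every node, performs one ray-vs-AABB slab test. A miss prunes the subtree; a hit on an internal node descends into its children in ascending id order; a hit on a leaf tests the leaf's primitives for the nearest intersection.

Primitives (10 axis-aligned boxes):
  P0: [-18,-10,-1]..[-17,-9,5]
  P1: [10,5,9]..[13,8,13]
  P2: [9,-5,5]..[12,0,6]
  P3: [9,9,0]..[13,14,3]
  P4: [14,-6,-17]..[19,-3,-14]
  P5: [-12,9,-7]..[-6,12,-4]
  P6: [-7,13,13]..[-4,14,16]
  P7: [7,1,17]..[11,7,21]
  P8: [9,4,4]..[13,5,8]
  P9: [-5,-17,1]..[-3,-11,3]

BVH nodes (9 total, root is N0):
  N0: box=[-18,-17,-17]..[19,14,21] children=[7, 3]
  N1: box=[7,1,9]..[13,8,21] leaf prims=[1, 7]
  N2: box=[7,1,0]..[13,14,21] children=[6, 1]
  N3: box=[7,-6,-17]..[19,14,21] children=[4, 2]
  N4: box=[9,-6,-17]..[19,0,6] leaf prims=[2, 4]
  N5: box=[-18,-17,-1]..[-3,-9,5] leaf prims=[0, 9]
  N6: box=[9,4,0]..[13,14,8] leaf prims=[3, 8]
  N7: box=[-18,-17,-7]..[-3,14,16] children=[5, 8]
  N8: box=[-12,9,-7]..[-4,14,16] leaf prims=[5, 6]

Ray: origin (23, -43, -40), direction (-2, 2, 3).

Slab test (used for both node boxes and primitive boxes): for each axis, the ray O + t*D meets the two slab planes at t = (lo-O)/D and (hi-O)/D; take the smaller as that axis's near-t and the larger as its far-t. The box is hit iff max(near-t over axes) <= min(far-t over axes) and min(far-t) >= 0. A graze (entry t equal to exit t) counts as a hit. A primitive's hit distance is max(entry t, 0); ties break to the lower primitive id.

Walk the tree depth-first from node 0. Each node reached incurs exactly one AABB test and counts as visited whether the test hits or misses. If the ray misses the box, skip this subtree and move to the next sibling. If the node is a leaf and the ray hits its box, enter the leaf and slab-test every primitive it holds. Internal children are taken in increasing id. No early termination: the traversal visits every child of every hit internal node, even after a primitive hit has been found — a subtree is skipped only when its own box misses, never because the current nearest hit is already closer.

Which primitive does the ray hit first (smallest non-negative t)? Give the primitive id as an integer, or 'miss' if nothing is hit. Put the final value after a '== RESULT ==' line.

Traverse from the root:
N0 x:[2,41/2] y:[13,57/2] z:[23/3,61/3] -> hit [13,61/3], descend [3, 7]
  N3 x:[2,8] y:[37/2,57/2] z:[23/3,61/3] -> miss, prune
  N7 x:[13,41/2] y:[13,57/2] z:[11,56/3] -> hit [13,56/3], descend [5, 8]
    N5 x:[13,41/2] y:[13,17] z:[13,15] -> hit [13,15] leaf, test {P0(miss), P9@t=41/3}
    N8 x:[27/2,35/2] y:[26,57/2] z:[11,56/3] -> miss, prune

5 AABB tests over nodes [0, 3, 7, 5, 8]; 1 leaf entered; closest P9.

== RESULT ==
9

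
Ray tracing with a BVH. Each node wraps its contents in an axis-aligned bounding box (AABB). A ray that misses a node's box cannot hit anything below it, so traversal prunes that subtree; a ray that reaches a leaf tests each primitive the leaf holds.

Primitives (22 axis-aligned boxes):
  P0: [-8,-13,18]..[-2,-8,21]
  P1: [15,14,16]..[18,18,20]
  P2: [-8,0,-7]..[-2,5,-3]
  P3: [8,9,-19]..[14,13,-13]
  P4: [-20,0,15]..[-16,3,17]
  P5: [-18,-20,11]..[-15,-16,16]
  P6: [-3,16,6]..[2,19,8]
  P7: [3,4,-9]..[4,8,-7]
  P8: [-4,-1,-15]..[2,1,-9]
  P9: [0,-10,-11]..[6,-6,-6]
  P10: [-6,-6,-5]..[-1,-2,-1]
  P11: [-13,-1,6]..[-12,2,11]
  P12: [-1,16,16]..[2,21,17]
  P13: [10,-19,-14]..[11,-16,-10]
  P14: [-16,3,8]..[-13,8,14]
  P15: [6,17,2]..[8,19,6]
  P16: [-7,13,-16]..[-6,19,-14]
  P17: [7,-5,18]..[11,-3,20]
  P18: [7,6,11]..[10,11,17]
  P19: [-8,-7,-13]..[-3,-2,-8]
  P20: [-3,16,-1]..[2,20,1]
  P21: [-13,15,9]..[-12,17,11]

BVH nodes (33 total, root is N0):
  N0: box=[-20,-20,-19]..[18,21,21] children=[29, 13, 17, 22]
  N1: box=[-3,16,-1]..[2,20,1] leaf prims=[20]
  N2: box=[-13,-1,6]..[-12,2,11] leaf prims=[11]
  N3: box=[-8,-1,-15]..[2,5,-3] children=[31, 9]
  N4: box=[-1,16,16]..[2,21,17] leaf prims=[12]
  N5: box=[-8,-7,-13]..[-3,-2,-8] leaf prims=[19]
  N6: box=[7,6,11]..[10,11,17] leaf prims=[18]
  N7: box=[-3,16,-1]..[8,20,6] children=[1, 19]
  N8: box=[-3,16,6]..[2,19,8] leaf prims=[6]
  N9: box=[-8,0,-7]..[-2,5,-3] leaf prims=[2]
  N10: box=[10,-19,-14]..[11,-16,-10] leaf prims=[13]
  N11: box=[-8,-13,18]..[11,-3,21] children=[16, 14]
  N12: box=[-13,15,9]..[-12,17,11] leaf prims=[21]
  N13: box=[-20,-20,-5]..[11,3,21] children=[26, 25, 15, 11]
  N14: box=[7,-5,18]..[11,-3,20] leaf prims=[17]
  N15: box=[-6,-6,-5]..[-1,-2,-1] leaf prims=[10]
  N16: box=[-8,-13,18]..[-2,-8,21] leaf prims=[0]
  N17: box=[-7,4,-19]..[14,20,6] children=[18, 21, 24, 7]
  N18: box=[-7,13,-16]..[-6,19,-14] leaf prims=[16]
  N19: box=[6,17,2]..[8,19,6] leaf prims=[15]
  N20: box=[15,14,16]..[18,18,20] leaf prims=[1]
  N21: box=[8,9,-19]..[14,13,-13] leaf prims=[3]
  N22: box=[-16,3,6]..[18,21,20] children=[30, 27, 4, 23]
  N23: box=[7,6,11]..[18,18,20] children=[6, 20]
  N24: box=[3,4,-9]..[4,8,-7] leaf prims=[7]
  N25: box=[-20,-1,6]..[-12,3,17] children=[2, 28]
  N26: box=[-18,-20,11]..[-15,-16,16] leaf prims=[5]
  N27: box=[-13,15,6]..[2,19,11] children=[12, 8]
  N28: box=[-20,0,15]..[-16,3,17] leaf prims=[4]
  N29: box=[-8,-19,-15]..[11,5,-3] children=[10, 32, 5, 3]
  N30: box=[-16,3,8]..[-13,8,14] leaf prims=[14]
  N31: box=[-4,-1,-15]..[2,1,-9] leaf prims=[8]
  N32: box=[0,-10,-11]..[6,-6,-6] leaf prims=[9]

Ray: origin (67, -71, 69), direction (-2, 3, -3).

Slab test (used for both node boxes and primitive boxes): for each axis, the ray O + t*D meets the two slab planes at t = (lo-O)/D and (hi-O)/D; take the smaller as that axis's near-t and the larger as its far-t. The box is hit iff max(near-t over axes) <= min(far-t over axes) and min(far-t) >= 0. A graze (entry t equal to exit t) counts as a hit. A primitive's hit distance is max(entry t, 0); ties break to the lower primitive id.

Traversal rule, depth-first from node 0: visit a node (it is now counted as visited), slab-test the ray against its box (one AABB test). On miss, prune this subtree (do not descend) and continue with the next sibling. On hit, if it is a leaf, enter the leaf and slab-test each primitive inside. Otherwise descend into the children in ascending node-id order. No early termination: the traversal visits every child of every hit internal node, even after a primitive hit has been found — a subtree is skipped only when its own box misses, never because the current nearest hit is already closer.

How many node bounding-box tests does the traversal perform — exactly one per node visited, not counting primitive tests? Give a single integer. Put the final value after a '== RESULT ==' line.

Traverse from the root:
N0 x:[49/2,87/2] y:[17,92/3] z:[16,88/3] -> hit [49/2,88/3], descend [13, 17, 22, 29]
  N13 x:[28,87/2] y:[17,74/3] z:[16,74/3] -> miss, prune
  N17 x:[53/2,37] y:[25,91/3] z:[21,88/3] -> hit [53/2,88/3], descend [7, 18, 21, 24]
    N7 x:[59/2,35] y:[29,91/3] z:[21,70/3] -> miss, prune
    N18 x:[73/2,37] y:[28,30] z:[83/3,85/3] -> miss, prune
    N21 x:[53/2,59/2] y:[80/3,28] z:[82/3,88/3] -> hit [82/3,28] leaf, test {P3@t=82/3}
    N24 x:[63/2,32] y:[25,79/3] z:[76/3,26] -> miss, prune
  N22 x:[49/2,83/2] y:[74/3,92/3] z:[49/3,21] -> miss, prune
  N29 x:[28,75/2] y:[52/3,76/3] z:[24,28] -> miss, prune

9 AABB tests over nodes [0, 13, 17, 7, 18, 21, 24, 22, 29]; 1 leaf entered; closest P3.

== RESULT ==
9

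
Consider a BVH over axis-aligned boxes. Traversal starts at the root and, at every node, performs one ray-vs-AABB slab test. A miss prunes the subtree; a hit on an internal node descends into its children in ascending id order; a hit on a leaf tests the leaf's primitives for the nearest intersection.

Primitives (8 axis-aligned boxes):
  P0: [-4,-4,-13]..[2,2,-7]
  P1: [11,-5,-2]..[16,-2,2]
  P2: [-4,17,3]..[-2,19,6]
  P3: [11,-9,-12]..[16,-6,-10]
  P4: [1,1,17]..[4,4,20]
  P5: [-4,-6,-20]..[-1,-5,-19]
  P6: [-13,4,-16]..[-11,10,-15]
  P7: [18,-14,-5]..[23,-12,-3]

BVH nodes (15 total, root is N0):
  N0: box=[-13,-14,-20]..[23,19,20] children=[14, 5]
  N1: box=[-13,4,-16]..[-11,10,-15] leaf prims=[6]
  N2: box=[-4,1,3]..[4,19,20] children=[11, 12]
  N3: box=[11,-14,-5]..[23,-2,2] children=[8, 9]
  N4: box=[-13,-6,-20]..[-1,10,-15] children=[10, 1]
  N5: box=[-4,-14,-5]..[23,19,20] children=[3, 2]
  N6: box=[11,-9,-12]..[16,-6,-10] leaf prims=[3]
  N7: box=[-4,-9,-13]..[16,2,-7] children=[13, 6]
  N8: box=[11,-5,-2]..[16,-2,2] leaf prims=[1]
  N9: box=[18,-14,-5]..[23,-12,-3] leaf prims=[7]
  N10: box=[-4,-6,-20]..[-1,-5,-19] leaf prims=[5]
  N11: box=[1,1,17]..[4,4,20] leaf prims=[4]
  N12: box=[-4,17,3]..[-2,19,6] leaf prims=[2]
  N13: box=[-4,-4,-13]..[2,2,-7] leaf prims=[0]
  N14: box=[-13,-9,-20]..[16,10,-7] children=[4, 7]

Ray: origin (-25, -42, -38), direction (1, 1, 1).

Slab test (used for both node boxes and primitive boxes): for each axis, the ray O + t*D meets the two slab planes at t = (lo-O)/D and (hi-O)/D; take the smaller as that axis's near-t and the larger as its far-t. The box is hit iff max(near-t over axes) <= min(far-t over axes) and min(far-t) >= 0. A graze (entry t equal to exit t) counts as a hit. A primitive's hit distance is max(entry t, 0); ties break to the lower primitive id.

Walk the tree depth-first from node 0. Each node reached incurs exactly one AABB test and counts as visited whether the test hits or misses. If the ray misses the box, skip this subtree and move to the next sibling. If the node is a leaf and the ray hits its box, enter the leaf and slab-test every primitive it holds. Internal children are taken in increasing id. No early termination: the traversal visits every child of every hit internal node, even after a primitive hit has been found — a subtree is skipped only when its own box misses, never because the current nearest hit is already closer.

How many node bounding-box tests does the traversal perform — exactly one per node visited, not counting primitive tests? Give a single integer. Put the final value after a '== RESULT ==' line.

Trace the traversal:
N0 x:[12,48] y:[28,61] z:[18,58] -> hit [28,48], descend [5, 14]
  N5 x:[21,48] y:[28,61] z:[33,58] -> hit [33,48], descend [2, 3]
    N2 x:[21,29] y:[43,61] z:[41,58] -> miss, prune
    N3 x:[36,48] y:[28,40] z:[33,40] -> hit [36,40], descend [8, 9]
      N8 x:[36,41] y:[37,40] z:[36,40] -> hit [37,40] leaf, test {P1@t=37}
      N9 x:[43,48] y:[28,30] z:[33,35] -> miss, prune
  N14 x:[12,41] y:[33,52] z:[18,31] -> miss, prune

7 AABB tests over nodes [0, 5, 2, 3, 8, 9, 14]; 1 leaf entered; closest P1.

== RESULT ==
7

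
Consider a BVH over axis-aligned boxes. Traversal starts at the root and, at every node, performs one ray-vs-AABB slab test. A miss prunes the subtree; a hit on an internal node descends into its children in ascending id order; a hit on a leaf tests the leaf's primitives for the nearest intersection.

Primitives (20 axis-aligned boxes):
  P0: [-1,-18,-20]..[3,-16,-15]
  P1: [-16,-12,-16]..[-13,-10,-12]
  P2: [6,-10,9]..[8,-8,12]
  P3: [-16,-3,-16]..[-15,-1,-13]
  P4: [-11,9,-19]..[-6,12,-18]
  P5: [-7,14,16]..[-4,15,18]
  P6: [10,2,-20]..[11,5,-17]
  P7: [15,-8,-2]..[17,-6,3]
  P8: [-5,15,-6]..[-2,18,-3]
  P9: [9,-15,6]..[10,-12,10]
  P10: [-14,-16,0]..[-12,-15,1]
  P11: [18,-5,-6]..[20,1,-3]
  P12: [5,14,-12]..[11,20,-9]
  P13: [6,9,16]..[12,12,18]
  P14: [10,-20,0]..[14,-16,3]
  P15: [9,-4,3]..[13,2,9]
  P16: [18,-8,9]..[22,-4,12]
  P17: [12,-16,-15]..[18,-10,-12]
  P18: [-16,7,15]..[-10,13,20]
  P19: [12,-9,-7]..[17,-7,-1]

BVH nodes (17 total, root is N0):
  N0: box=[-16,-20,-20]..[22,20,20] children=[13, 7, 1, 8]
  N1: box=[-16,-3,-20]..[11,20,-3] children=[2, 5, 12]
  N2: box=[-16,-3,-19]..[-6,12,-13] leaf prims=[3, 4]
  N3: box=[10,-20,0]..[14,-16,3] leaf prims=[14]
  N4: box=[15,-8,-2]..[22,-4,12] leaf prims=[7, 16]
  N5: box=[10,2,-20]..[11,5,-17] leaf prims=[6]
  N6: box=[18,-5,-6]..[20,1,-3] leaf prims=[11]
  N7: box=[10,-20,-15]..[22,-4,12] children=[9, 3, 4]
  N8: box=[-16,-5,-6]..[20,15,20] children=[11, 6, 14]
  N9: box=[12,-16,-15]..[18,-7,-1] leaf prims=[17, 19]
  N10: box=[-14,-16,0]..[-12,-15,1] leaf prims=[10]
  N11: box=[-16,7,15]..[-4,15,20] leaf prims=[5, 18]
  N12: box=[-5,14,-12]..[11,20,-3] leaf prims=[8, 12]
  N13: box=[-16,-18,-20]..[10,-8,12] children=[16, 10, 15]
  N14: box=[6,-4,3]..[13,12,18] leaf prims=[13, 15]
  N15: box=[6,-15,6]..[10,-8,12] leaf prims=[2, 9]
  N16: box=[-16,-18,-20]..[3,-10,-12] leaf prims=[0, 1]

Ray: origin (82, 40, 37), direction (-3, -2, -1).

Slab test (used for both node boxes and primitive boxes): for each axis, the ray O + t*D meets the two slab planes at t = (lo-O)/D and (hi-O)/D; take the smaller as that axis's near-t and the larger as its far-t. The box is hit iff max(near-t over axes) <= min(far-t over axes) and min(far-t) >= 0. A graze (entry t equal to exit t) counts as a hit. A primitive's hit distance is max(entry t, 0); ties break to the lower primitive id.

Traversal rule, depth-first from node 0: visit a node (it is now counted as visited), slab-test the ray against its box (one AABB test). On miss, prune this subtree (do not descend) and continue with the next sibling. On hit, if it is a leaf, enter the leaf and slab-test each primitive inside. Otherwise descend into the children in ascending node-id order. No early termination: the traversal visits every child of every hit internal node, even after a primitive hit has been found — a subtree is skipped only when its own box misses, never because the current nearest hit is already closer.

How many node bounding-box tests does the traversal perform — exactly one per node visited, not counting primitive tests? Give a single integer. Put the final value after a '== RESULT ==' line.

Walk:
N0 x:[20,98/3] y:[10,30] z:[17,57] -> hit [20,30], descend [1, 7, 8, 13]
  N1 x:[71/3,98/3] y:[10,43/2] z:[40,57] -> miss, prune
  N7 x:[20,24] y:[22,30] z:[25,52] -> miss, prune
  N8 x:[62/3,98/3] y:[25/2,45/2] z:[17,43] -> hit [62/3,45/2], descend [6, 11, 14]
    N6 x:[62/3,64/3] y:[39/2,45/2] z:[40,43] -> miss, prune
    N11 x:[86/3,98/3] y:[25/2,33/2] z:[17,22] -> miss, prune
    N14 x:[23,76/3] y:[14,22] z:[19,34] -> miss, prune
  N13 x:[24,98/3] y:[24,29] z:[25,57] -> hit [25,29], descend [10, 15, 16]
    N10 x:[94/3,32] y:[55/2,28] z:[36,37] -> miss, prune
    N15 x:[24,76/3] y:[24,55/2] z:[25,31] -> hit [25,76/3] leaf, test {P2@t=25, P9(miss)}
    N16 x:[79/3,98/3] y:[25,29] z:[49,57] -> miss, prune

Summary -> nodes [0, 1, 7, 8, 6, 11, 14, 13, 10, 15, 16]; box-tests=11; leaf-entries=1; first=P2

== RESULT ==
11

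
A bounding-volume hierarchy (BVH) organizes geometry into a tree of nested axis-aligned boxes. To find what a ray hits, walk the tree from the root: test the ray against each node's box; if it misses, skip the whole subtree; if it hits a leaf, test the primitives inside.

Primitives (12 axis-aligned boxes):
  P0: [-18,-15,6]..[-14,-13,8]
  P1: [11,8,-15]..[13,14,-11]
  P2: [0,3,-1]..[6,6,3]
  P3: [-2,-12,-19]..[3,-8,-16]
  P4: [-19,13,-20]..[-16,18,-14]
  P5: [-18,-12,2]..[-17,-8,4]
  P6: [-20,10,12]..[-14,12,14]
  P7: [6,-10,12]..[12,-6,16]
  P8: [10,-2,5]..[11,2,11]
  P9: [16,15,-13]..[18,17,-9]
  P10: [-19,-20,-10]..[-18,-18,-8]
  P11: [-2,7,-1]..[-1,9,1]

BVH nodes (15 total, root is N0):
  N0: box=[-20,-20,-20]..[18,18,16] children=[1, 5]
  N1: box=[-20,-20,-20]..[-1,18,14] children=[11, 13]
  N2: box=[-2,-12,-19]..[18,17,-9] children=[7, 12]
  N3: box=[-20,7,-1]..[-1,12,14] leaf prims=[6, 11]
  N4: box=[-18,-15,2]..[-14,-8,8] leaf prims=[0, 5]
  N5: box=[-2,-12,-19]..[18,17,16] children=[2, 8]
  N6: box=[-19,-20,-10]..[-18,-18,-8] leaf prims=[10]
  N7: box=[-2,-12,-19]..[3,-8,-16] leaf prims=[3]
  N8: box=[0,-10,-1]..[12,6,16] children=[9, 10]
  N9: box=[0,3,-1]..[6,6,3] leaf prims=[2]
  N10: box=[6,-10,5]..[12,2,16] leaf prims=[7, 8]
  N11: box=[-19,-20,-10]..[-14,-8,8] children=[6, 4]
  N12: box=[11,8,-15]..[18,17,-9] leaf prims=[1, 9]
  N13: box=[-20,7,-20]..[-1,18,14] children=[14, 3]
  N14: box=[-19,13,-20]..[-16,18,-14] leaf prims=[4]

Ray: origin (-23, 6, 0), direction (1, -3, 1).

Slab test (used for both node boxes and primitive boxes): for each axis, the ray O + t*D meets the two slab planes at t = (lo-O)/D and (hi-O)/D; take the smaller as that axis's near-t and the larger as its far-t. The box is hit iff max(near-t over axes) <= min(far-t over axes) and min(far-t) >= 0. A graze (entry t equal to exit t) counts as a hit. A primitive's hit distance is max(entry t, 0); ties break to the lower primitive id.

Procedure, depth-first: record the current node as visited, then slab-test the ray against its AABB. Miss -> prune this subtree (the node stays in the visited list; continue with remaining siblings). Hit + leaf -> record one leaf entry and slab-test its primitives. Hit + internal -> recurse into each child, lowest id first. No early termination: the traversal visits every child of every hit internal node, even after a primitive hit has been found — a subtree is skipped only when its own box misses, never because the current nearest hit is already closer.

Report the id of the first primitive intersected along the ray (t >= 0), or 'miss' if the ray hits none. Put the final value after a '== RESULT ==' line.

Traverse from the root:
N0 x:[3,41] y:[-4,26/3] z:[-20,16] -> hit [3,26/3], descend [1, 5]
  N1 x:[3,22] y:[-4,26/3] z:[-20,14] -> hit [3,26/3], descend [11, 13]
    N11 x:[4,9] y:[14/3,26/3] z:[-10,8] -> hit [14/3,8], descend [4, 6]
      N4 x:[5,9] y:[14/3,7] z:[2,8] -> hit [5,7] leaf, test {P0@t=19/3, P5(miss)}
      N6 x:[4,5] y:[8,26/3] z:[-10,-8] -> miss, prune
    N13 x:[3,22] y:[-4,-1/3] z:[-20,14] -> miss, prune
  N5 x:[21,41] y:[-11/3,6] z:[-19,16] -> miss, prune

7 AABB tests over nodes [0, 1, 11, 4, 6, 13, 5]; 1 leaf entered; closest P0.

== RESULT ==
0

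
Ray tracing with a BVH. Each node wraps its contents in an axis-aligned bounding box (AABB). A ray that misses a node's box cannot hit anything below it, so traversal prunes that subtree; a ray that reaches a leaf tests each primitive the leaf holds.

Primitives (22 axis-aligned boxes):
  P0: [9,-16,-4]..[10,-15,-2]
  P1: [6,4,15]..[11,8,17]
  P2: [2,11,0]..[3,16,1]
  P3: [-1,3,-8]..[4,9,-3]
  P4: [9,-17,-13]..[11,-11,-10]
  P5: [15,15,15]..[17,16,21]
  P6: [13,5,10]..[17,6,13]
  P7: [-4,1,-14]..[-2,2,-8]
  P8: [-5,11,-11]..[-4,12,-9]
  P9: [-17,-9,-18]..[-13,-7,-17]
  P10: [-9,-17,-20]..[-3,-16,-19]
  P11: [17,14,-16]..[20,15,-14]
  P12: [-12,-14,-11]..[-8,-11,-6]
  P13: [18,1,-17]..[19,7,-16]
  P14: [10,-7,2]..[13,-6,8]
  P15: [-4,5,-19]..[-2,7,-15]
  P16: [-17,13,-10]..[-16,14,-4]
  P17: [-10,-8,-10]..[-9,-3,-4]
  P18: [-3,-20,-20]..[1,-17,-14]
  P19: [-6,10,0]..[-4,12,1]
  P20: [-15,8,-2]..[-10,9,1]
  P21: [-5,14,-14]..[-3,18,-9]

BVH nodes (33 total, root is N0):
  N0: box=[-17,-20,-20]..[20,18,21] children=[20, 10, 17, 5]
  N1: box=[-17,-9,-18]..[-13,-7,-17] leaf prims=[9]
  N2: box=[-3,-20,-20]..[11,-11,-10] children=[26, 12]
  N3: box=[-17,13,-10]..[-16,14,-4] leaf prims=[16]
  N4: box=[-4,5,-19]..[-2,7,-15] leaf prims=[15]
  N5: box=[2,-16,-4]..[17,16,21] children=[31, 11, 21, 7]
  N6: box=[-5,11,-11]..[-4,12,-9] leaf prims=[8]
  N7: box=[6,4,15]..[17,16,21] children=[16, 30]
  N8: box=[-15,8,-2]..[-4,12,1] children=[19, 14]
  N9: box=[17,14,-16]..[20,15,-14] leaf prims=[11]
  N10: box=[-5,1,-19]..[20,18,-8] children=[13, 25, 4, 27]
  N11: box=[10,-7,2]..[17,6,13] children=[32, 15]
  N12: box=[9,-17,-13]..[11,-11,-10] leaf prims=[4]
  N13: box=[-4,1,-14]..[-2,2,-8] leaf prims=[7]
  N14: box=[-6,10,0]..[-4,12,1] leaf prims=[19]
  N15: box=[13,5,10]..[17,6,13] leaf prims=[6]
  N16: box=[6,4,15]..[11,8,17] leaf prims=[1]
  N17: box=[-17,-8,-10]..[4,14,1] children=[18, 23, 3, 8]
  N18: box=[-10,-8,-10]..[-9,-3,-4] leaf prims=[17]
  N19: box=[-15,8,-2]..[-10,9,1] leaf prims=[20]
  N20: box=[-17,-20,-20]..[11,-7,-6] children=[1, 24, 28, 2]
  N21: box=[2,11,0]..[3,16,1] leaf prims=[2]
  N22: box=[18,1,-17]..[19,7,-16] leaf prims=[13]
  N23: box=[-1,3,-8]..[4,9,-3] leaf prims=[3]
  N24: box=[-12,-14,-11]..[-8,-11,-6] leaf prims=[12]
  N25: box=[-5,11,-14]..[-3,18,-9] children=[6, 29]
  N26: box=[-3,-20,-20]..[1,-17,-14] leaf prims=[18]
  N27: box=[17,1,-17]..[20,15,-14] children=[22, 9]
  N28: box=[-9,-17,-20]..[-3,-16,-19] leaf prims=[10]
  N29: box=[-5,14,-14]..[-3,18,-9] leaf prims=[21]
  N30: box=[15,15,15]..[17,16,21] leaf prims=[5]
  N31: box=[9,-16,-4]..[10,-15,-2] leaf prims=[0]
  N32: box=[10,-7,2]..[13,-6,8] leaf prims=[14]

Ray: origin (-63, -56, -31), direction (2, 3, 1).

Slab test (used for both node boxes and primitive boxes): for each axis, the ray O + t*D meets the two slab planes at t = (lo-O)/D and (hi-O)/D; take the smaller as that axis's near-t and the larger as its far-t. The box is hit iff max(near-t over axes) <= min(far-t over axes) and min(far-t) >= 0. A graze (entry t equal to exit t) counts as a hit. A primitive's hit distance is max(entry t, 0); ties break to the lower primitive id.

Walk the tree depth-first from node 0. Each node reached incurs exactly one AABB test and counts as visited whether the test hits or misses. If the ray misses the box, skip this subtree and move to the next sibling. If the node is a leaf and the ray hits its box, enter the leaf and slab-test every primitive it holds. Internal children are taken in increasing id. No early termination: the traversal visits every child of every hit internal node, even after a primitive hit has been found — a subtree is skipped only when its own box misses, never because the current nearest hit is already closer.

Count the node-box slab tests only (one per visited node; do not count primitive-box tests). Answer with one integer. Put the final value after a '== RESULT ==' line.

Traverse from the root:
N0 x:[23,83/2] y:[12,74/3] z:[11,52] -> hit [23,74/3], descend [5, 10, 17, 20]
  N5 x:[65/2,40] y:[40/3,24] z:[27,52] -> miss, prune
  N10 x:[29,83/2] y:[19,74/3] z:[12,23] -> miss, prune
  N17 x:[23,67/2] y:[16,70/3] z:[21,32] -> hit [23,70/3], descend [3, 8, 18, 23]
    N3 x:[23,47/2] y:[23,70/3] z:[21,27] -> hit [23,70/3] leaf, test {P16@t=23}
    N8 x:[24,59/2] y:[64/3,68/3] z:[29,32] -> miss, prune
    N18 x:[53/2,27] y:[16,53/3] z:[21,27] -> miss, prune
    N23 x:[31,67/2] y:[59/3,65/3] z:[23,28] -> miss, prune
  N20 x:[23,37] y:[12,49/3] z:[11,25] -> miss, prune

Visited [0, 5, 10, 17, 3, 8, 18, 23, 20]. Tests: 9 box, 1 leaf. Nearest: P16.

== RESULT ==
9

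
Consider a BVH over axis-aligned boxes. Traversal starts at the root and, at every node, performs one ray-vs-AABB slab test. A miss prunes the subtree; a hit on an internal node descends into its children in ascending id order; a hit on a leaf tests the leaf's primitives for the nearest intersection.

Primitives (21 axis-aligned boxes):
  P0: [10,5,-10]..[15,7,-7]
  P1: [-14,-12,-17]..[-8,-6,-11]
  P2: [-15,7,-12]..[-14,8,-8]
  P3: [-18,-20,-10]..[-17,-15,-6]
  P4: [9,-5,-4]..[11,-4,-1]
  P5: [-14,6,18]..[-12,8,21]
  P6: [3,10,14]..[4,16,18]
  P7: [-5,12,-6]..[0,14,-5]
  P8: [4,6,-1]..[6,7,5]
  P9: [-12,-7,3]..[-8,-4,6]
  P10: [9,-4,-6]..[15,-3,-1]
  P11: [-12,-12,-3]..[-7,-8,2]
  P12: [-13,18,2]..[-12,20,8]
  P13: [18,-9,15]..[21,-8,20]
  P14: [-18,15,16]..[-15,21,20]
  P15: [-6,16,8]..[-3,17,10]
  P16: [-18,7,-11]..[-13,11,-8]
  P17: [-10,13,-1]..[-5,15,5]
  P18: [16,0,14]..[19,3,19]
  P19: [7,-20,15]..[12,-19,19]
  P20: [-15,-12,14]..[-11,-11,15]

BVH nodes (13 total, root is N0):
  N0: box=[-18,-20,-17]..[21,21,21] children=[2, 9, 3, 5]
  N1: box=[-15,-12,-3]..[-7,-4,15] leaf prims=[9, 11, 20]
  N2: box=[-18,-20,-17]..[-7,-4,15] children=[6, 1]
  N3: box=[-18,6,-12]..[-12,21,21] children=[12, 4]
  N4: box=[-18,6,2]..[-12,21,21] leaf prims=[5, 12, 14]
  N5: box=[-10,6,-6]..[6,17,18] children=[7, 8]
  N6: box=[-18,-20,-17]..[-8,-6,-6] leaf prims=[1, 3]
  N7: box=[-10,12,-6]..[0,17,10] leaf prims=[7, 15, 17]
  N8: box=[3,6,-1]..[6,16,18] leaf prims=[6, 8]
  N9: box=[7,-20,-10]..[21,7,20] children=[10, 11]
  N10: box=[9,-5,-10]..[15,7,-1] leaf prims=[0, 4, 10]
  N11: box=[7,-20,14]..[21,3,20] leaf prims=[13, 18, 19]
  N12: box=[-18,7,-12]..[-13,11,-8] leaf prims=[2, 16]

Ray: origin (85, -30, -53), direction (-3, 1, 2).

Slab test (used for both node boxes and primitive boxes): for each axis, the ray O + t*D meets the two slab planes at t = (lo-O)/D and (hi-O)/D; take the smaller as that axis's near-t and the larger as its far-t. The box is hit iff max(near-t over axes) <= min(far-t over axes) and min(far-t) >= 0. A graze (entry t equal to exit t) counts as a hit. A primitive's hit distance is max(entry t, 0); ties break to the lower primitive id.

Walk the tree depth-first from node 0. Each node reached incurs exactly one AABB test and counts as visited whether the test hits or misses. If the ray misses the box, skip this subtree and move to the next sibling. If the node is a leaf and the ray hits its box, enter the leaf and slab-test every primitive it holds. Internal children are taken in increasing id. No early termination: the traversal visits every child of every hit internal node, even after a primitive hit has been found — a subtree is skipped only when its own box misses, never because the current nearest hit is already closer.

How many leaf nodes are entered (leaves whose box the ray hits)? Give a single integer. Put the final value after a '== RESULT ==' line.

Trace the traversal:
N0 x:[64/3,103/3] y:[10,51] z:[18,37] -> hit [64/3,103/3], descend [2, 3, 5, 9]
  N2 x:[92/3,103/3] y:[10,26] z:[18,34] -> miss, prune
  N3 x:[97/3,103/3] y:[36,51] z:[41/2,37] -> miss, prune
  N5 x:[79/3,95/3] y:[36,47] z:[47/2,71/2] -> miss, prune
  N9 x:[64/3,26] y:[10,37] z:[43/2,73/2] -> hit [43/2,26], descend [10, 11]
    N10 x:[70/3,76/3] y:[25,37] z:[43/2,26] -> hit [25,76/3] leaf, test {P0(miss), P4@t=25, P10(miss)}
    N11 x:[64/3,26] y:[10,33] z:[67/2,73/2] -> miss, prune

Summary -> nodes [0, 2, 3, 5, 9, 10, 11]; box-tests=7; leaf-entries=1; first=P4

== RESULT ==
1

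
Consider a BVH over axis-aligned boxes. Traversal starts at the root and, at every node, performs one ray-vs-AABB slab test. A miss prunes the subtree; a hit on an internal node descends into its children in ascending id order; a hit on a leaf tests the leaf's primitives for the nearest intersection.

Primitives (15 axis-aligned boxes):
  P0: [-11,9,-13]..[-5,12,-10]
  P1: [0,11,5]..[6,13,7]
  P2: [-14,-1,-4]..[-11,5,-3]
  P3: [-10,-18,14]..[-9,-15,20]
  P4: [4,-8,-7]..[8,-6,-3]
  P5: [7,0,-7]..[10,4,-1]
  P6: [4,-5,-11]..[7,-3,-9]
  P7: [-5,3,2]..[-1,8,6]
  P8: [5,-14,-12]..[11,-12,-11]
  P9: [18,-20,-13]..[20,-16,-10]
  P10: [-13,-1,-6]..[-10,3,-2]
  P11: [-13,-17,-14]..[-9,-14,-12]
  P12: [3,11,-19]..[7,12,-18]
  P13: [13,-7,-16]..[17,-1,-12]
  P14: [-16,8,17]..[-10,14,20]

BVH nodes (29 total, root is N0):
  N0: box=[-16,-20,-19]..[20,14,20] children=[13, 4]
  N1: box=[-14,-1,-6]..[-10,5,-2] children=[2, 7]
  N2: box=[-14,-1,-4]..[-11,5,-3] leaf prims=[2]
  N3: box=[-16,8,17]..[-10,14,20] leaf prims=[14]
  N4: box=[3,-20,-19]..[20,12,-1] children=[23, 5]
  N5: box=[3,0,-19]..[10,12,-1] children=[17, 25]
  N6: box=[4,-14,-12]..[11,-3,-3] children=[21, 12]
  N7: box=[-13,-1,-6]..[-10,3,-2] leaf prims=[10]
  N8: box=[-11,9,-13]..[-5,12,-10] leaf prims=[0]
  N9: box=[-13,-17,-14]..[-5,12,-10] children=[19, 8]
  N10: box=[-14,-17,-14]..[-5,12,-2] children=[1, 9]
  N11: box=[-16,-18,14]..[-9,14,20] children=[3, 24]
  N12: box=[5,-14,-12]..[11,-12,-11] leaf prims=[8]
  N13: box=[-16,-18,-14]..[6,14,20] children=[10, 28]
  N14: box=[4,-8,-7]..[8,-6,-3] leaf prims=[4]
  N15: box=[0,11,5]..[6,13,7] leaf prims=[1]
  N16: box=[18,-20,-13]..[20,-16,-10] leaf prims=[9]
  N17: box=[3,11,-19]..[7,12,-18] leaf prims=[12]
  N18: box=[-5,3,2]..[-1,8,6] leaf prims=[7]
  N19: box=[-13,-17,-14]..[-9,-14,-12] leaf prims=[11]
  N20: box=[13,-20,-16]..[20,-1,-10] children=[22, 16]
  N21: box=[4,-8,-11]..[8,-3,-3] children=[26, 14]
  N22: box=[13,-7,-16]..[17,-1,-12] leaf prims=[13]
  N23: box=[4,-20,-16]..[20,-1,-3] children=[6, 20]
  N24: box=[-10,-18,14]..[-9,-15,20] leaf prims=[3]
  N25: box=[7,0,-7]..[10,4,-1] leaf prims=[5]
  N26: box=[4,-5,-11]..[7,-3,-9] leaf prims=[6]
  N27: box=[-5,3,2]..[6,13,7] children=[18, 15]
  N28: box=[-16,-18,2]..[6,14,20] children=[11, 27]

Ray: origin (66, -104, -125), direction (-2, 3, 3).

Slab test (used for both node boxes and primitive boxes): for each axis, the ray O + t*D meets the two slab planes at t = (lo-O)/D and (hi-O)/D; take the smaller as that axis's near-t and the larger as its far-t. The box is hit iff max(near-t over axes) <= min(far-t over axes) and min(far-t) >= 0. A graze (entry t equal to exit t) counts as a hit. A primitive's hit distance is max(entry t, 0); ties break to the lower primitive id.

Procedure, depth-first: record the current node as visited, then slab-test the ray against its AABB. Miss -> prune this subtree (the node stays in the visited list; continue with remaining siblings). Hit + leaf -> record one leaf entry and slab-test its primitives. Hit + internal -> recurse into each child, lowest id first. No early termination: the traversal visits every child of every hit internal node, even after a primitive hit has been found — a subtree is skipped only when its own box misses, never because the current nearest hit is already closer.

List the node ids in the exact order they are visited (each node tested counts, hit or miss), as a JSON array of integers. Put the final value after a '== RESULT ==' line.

Traverse from the root:
N0 x:[23,41] y:[28,118/3] z:[106/3,145/3] -> hit [106/3,118/3], descend [4, 13]
  N4 x:[23,63/2] y:[28,116/3] z:[106/3,124/3] -> miss, prune
  N13 x:[30,41] y:[86/3,118/3] z:[37,145/3] -> hit [37,118/3], descend [10, 28]
    N10 x:[71/2,40] y:[29,116/3] z:[37,41] -> hit [37,116/3], descend [1, 9]
      N1 x:[38,40] y:[103/3,109/3] z:[119/3,41] -> miss, prune
      N9 x:[71/2,79/2] y:[29,116/3] z:[37,115/3] -> hit [37,115/3], descend [8, 19]
        N8 x:[71/2,77/2] y:[113/3,116/3] z:[112/3,115/3] -> hit [113/3,115/3] leaf, test {P0@t=113/3}
        N19 x:[75/2,79/2] y:[29,30] z:[37,113/3] -> miss, prune
    N28 x:[30,41] y:[86/3,118/3] z:[127/3,145/3] -> miss, prune

order=[0, 4, 13, 10, 1, 9, 8, 19, 28]  |boxes|=9  |leaves|=1  hit=P0

== RESULT ==
[0, 4, 13, 10, 1, 9, 8, 19, 28]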